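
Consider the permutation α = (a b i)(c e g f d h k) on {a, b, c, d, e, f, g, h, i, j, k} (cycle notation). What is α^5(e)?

k

e lies in the 7-cycle (c e g f d h k).
Advancing 5 steps from e: e → g → f → d → h → k.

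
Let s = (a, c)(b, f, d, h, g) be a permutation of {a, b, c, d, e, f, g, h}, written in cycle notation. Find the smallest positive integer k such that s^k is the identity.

10

The disjoint cycles have lengths 5, 2, 1.
Since disjoint cycles commute, ord(s) = lcm(5, 2) = 10.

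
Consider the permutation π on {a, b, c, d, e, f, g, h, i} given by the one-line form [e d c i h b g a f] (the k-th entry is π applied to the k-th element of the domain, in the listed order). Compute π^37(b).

Tracing b → d → … returns to b after 4 steps, so b lies in a 4-cycle (b d i f).
On a 4-cycle, π^4 is the identity, so π^37 = π^1 there (37 ≡ 1 mod 4).
Stepping 1 place around the cycle: b → d.

d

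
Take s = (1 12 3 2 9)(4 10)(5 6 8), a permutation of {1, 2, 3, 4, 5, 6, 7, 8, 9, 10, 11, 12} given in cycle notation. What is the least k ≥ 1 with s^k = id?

30

The disjoint cycles have lengths 5, 3, 2, 1, 1.
The order is lcm(5, 3, 2) = 30.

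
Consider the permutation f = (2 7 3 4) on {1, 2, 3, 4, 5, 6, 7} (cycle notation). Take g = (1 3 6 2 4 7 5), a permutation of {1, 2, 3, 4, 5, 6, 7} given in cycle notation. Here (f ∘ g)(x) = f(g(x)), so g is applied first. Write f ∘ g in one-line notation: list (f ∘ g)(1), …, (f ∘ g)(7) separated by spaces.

4 2 6 3 1 7 5

(f ∘ g)(x) = f(g(x)). Computing each image: f(g(1)) = f(3) = 4, f(g(2)) = f(4) = 2, f(g(3)) = f(6) = 6, f(g(4)) = f(7) = 3, f(g(5)) = f(1) = 1, f(g(6)) = f(2) = 7, f(g(7)) = f(5) = 5.
Hence f ∘ g = [4 2 6 3 1 7 5].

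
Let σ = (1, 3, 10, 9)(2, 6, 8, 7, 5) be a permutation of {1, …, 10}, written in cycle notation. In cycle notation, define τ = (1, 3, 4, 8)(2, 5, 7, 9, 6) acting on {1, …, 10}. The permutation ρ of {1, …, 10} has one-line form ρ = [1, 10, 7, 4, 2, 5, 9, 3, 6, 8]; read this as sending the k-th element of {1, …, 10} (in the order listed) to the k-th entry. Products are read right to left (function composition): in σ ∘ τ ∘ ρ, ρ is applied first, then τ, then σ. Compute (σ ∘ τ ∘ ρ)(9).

Apply the permutations in order: ρ(9) = 6, then τ(6) = 2, then σ(2) = 6. So (σ ∘ τ ∘ ρ)(9) = 6.

6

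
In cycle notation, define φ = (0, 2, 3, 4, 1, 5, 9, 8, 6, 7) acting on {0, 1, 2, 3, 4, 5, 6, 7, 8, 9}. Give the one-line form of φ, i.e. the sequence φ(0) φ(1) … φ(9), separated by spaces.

2 5 3 4 1 9 7 0 6 8

Reading each image from the cycles: 0→2, 1→5, 2→3, 3→4, 4→1, 5→9, 6→7, 7→0, 8→6, 9→8.
So the one-line form is 2 5 3 4 1 9 7 0 6 8.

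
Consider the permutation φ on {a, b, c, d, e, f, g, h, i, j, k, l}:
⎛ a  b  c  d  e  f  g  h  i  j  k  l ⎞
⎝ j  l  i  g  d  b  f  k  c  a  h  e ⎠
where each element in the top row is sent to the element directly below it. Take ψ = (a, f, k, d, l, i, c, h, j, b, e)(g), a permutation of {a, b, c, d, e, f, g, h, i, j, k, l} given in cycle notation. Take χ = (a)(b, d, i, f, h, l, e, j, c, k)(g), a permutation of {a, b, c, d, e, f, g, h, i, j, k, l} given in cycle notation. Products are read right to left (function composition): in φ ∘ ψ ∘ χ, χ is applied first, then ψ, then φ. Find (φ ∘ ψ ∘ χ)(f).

a

Chase f: χ(f) = h; ψ(h) = j; φ(j) = a. Hence (φ ∘ ψ ∘ χ)(f) = a.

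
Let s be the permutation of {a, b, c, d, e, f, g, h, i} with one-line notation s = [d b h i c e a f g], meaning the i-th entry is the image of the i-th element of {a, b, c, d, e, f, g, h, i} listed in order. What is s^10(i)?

Tracing i → g → … returns to i after 4 steps, so i lies in a 4-cycle (a, d, i, g).
Powers repeat with period 4 on this cycle, and 10 mod 4 = 2, so s^10(i) = s^2(i).
Stepping 2 places around the cycle: i → g → a.

a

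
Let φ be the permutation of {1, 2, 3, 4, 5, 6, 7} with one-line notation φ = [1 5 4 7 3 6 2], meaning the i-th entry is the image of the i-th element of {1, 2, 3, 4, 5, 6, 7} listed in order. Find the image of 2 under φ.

2 is element number 2 of the domain, and entry number 2 of the one-line form is 5, so φ(2) = 5.

5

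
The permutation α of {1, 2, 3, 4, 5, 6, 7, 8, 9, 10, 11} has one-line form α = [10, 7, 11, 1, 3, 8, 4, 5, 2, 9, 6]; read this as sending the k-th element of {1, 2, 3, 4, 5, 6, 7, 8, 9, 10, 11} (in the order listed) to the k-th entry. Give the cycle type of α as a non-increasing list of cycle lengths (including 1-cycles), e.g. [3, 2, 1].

[6, 5]

The disjoint cycles are (1, 10, 9, 2, 7, 4)(3, 11, 6, 8, 5), with lengths 6, 5 in non-increasing order.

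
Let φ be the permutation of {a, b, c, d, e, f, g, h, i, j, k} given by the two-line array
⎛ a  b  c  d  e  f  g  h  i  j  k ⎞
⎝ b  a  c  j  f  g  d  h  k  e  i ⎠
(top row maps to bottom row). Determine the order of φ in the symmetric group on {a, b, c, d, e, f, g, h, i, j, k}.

Writing φ as disjoint cycles, the cycle lengths are 5, 2, 2, 1, 1.
The order of φ is the least common multiple of its cycle lengths: lcm(5, 2, 2) = 10.

10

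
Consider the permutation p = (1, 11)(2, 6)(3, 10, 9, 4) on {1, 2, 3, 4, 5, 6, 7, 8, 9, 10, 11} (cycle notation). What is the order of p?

The disjoint cycles have lengths 4, 2, 2, 1, 1, 1.
Since disjoint cycles commute, ord(p) = lcm(4, 2, 2) = 4.

4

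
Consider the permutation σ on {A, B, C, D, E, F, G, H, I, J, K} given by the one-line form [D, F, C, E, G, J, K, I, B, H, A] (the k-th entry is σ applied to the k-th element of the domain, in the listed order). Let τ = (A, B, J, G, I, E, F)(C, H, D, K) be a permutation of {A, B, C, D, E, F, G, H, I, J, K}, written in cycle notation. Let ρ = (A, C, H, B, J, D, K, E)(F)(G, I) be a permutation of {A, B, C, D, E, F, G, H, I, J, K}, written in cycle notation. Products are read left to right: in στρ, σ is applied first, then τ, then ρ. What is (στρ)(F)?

(στρ)(F) = ρ(τ(σ(F))). σ(F) = J, then τ(J) = G, then ρ(G) = I, so the result is I.

I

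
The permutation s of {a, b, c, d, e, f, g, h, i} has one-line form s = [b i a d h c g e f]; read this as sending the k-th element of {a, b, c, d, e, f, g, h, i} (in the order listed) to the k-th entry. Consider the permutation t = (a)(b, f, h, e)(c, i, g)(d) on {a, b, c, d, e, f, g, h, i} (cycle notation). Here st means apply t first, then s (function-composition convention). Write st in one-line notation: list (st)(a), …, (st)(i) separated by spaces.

b c f d i e a h g

Chase each element through t then s: a → a → b; b → f → c; c → i → f; d → d → d; e → b → i; f → h → e; g → c → a; h → e → h; i → g → g.
So st in one-line form is b c f d i e a h g.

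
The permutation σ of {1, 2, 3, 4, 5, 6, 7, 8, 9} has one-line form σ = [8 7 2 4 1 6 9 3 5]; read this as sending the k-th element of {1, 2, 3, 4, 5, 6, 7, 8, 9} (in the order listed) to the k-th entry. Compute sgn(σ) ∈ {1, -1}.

In disjoint-cycle form the cycle lengths are 7, 1, 1.
A cycle of length ℓ contributes ℓ−1 transpositions, so σ is a product of 6 transpositions — even.

1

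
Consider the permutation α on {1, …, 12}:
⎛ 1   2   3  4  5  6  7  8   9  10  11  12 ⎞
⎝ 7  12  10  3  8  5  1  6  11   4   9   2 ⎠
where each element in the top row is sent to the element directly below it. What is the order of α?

Decomposing into disjoint cycles gives cycle lengths 3, 3, 2, 2, 2.
The order is lcm(3, 3, 2, 2, 2) = 6.

6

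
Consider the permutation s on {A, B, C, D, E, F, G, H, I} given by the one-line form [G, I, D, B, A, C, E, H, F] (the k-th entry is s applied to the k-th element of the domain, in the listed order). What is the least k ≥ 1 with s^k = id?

Decomposing into disjoint cycles gives cycle lengths 5, 3, 1.
The order is lcm(5, 3) = 15.

15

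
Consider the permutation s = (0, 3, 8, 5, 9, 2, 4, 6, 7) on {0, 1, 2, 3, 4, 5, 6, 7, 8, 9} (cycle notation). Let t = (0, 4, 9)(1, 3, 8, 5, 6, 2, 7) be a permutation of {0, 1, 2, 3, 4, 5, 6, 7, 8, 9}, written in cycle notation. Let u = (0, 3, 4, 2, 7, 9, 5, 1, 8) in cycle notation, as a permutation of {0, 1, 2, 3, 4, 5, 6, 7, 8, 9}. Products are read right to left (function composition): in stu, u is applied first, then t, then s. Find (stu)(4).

Apply the permutations in order: u(4) = 2, then t(2) = 7, then s(7) = 0. So (stu)(4) = 0.

0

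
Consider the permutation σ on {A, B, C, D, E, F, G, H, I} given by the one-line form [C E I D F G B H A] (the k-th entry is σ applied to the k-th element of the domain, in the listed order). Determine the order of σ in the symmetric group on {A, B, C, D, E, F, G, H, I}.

12

The disjoint-cycle form of σ has cycle lengths 4, 3, 1, 1.
The order is lcm(4, 3) = 12.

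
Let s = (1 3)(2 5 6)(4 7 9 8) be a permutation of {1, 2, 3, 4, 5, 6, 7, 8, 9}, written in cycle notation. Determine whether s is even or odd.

even

The cycle lengths are 4, 3, 2.
A cycle of length ℓ contributes ℓ−1 transpositions, so s is a product of 3 + 2 + 1 = 6 transpositions — even.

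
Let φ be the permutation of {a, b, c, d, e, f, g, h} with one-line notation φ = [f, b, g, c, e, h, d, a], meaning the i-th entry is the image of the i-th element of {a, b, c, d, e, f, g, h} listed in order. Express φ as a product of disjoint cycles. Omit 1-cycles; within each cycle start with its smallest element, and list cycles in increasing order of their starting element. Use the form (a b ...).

(a f h)(c g d)

Iterating φ from a gives a → f → h → a; that is the 3-cycle (a f h).
Continuing from each remaining unvisited element yields (a f h)(c g d).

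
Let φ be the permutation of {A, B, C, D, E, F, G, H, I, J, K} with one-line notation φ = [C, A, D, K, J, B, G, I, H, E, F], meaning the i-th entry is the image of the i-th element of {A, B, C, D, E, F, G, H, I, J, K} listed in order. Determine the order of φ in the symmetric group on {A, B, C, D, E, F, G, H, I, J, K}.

Writing φ as disjoint cycles, the cycle lengths are 6, 2, 2, 1.
Since disjoint cycles commute, ord(φ) = lcm(6, 2, 2) = 6.

6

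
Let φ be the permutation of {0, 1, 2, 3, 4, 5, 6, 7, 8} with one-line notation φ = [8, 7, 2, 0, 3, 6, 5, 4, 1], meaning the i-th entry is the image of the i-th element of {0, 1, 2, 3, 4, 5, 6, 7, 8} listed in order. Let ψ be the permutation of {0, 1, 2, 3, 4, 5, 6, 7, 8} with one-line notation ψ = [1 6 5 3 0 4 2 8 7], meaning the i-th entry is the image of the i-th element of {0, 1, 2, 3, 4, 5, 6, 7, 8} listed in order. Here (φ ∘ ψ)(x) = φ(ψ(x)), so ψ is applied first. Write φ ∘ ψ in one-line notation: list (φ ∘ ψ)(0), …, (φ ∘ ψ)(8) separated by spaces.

(φ ∘ ψ)(x) = φ(ψ(x)). Computing each image: φ(ψ(0)) = φ(1) = 7, φ(ψ(1)) = φ(6) = 5, φ(ψ(2)) = φ(5) = 6, φ(ψ(3)) = φ(3) = 0, φ(ψ(4)) = φ(0) = 8, φ(ψ(5)) = φ(4) = 3, φ(ψ(6)) = φ(2) = 2, φ(ψ(7)) = φ(8) = 1, φ(ψ(8)) = φ(7) = 4.
Hence φ ∘ ψ = [7 5 6 0 8 3 2 1 4].

7 5 6 0 8 3 2 1 4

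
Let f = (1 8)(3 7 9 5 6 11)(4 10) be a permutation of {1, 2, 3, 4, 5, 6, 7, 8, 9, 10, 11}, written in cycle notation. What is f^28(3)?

3 lies in the 6-cycle (3 7 9 5 6 11).
Since the cycle has length 6, f^28 acts on it the same as f^4 (28 mod 6 = 4).
Advancing 4 steps from 3: 3 → 7 → 9 → 5 → 6.

6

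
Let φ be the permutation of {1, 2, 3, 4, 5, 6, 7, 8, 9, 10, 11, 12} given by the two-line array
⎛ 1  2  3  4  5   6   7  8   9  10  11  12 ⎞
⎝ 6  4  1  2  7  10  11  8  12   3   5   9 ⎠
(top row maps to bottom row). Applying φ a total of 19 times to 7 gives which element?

Tracing 7 → 11 → … returns to 7 after 3 steps, so 7 lies in a 3-cycle (5, 7, 11).
On a 3-cycle, φ^3 is the identity, so φ^19 = φ^1 there (19 ≡ 1 mod 3).
Advancing 1 step from 7: 7 → 11.

11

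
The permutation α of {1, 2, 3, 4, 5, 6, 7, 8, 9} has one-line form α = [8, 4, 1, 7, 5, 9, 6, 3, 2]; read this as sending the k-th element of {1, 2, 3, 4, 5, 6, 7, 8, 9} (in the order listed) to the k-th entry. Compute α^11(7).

Tracing 7 → 6 → … returns to 7 after 5 steps, so 7 lies in a 5-cycle (2, 4, 7, 6, 9).
Since the cycle has length 5, α^11 acts on it the same as α^1 (11 mod 5 = 1).
Advancing 1 step from 7: 7 → 6.

6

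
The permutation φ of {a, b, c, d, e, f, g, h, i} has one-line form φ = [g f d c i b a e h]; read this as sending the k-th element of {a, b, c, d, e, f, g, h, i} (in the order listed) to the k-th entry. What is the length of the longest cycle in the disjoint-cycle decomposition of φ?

Decomposing into disjoint cycles gives (a, g)(b, f)(c, d)(e, i, h); the longest has length 3.

3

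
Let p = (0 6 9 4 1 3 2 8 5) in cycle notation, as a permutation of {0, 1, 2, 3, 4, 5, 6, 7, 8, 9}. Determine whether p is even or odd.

even

The cycle lengths are 9, 1.
A cycle is odd iff its length is even; p has 0 even-length cycles, so sgn(p) = (−1)^0 and p is even.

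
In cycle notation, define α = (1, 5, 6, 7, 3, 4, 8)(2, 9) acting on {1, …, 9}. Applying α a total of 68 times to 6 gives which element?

1

6 lies in the 7-cycle (1, 5, 6, 7, 3, 4, 8).
Powers repeat with period 7 on this cycle, and 68 mod 7 = 5, so α^68(6) = α^5(6).
Stepping 5 places around the cycle: 6 → 7 → 3 → 4 → 8 → 1.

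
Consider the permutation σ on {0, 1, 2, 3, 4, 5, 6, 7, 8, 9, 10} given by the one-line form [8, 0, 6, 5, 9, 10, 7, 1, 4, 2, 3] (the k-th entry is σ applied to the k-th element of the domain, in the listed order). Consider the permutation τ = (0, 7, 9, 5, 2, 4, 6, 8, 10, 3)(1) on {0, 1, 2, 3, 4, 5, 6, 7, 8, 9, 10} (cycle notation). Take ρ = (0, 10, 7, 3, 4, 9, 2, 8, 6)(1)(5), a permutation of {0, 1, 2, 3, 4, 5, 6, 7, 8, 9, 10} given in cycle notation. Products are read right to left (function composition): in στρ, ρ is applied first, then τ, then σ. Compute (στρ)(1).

(στρ)(1) = σ(τ(ρ(1))). ρ(1) = 1, then τ(1) = 1, then σ(1) = 0, so the result is 0.

0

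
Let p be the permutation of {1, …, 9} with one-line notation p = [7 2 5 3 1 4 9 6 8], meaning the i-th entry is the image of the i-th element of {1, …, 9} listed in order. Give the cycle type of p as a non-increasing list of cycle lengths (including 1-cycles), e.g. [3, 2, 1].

[8, 1]

The disjoint cycles are (1 7 9 8 6 4 3 5)(2), with lengths 8, 1 in non-increasing order.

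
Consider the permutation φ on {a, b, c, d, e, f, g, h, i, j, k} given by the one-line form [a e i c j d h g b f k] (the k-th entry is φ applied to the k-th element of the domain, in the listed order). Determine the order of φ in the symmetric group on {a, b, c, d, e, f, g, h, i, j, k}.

14

Decomposing into disjoint cycles gives cycle lengths 7, 2, 1, 1.
The order is lcm(7, 2) = 14.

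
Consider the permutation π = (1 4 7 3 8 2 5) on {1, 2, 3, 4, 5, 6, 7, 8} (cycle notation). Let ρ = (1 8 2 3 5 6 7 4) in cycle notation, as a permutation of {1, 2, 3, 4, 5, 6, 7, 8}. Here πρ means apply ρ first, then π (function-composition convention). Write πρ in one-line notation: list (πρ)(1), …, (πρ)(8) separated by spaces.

Chase each element through ρ then π: 1 → 8 → 2; 2 → 3 → 8; 3 → 5 → 1; 4 → 1 → 4; 5 → 6 → 6; 6 → 7 → 3; 7 → 4 → 7; 8 → 2 → 5.
Collecting the images, πρ = [2 8 1 4 6 3 7 5].

2 8 1 4 6 3 7 5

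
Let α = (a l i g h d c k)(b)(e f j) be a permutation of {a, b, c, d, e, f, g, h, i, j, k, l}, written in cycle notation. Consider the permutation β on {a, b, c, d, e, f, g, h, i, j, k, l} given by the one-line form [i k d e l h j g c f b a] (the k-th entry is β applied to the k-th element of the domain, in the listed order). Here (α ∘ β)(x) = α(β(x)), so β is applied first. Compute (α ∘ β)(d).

β(d) = e, then α(e) = f; composing gives (α ∘ β)(d) = f.

f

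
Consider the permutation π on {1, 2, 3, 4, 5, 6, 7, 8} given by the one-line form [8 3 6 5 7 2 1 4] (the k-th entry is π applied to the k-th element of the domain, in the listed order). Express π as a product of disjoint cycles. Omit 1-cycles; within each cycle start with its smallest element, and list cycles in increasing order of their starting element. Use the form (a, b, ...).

Iterating π from 1 gives 1 → 8 → 4 → 5 → 7 → 1; that is the 5-cycle (1, 8, 4, 5, 7).
Continuing from each remaining unvisited element yields (1, 8, 4, 5, 7)(2, 3, 6).

(1, 8, 4, 5, 7)(2, 3, 6)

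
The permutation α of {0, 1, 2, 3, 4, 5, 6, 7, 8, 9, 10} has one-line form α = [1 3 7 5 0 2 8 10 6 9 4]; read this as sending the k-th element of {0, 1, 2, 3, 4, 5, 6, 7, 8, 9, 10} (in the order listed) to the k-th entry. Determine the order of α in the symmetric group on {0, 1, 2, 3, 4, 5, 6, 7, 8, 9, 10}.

Writing α as disjoint cycles, the cycle lengths are 8, 2, 1.
The order of α is the least common multiple of its cycle lengths: lcm(8, 2) = 8.

8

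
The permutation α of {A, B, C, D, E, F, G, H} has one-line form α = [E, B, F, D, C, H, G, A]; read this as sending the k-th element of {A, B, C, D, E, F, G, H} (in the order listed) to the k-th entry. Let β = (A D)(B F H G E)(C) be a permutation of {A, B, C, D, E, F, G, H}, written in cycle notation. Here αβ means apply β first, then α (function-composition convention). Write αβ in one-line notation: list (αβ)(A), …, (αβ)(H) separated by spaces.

For each element, apply β then α: A → D → D; B → F → H; C → C → F; D → A → E; E → B → B; F → H → A; G → E → C; H → G → G.
Collecting the images, αβ = [D H F E B A C G].

D H F E B A C G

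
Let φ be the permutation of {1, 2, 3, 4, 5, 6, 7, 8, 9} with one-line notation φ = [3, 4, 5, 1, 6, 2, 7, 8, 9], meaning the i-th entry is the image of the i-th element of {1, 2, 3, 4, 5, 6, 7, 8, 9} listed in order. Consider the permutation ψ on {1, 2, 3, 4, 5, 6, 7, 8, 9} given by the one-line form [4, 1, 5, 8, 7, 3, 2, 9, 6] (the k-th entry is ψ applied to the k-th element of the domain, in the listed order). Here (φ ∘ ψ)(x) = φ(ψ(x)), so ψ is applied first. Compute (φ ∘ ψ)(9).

2

(φ ∘ ψ)(9) = φ(ψ(9)). ψ(9) = 6, then φ(6) = 2. So (φ ∘ ψ)(9) = 2.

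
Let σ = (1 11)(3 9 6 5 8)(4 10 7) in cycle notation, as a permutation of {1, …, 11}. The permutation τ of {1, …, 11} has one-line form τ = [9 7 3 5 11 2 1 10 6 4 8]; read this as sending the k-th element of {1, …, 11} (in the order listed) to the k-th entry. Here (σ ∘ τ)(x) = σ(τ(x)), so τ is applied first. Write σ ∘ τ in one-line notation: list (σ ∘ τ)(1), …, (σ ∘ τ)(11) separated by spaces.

Chase each element through τ then σ: 1 → 9 → 6; 2 → 7 → 4; 3 → 3 → 9; 4 → 5 → 8; 5 → 11 → 1; 6 → 2 → 2; 7 → 1 → 11; 8 → 10 → 7; 9 → 6 → 5; 10 → 4 → 10; 11 → 8 → 3.
Collecting the images, σ ∘ τ = [6 4 9 8 1 2 11 7 5 10 3].

6 4 9 8 1 2 11 7 5 10 3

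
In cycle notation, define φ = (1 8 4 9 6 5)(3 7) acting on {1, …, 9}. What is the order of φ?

The disjoint cycles have lengths 6, 2, 1.
The order of φ is the least common multiple of its cycle lengths: lcm(6, 2) = 6.

6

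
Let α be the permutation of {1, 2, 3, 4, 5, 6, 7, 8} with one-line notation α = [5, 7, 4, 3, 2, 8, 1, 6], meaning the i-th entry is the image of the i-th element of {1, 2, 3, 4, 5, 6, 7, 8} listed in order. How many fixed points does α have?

No element satisfies α(x) = x, so there are 0 fixed points.

0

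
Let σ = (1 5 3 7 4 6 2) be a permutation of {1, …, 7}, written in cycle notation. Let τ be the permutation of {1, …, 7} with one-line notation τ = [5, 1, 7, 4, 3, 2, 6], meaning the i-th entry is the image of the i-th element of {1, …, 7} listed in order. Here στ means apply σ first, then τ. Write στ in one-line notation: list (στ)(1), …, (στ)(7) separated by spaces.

For each element, apply σ then τ: 1 → 5 → 3; 2 → 1 → 5; 3 → 7 → 6; 4 → 6 → 2; 5 → 3 → 7; 6 → 2 → 1; 7 → 4 → 4.
Collecting the images, στ = [3 5 6 2 7 1 4].

3 5 6 2 7 1 4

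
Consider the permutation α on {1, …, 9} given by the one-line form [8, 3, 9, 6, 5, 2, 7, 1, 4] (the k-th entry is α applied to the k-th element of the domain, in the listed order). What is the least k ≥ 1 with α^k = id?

10

Decomposing into disjoint cycles gives cycle lengths 5, 2, 1, 1.
Since disjoint cycles commute, ord(α) = lcm(5, 2) = 10.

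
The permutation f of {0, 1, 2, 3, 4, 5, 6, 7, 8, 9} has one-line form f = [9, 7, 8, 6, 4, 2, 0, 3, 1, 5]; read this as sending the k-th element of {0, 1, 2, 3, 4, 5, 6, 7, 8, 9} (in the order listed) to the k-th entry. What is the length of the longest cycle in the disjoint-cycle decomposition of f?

9

Decomposing into disjoint cycles gives (0 9 5 2 8 1 7 3 6); the longest has length 9.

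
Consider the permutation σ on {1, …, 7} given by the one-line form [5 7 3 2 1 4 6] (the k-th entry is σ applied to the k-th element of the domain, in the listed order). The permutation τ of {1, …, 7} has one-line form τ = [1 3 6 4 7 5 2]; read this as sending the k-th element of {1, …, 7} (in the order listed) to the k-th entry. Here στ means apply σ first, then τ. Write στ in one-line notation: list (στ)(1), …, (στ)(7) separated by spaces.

7 2 6 3 1 4 5

(στ)(x) = τ(σ(x)). Computing each image: τ(σ(1)) = τ(5) = 7, τ(σ(2)) = τ(7) = 2, τ(σ(3)) = τ(3) = 6, τ(σ(4)) = τ(2) = 3, τ(σ(5)) = τ(1) = 1, τ(σ(6)) = τ(4) = 4, τ(σ(7)) = τ(6) = 5.
Hence στ = [7 2 6 3 1 4 5].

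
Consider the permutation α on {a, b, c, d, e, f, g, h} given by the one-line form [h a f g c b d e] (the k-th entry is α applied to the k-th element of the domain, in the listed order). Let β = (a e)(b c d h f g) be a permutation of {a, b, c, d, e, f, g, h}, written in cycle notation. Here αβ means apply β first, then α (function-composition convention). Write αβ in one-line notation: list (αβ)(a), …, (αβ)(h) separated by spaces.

Chase each element through β then α: a → e → c; b → c → f; c → d → g; d → h → e; e → a → h; f → g → d; g → b → a; h → f → b.
So αβ in one-line form is c f g e h d a b.

c f g e h d a b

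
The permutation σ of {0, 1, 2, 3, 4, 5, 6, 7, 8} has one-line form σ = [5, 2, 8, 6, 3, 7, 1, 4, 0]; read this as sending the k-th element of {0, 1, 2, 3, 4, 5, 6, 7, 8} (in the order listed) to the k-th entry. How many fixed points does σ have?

No element satisfies σ(x) = x, so there are 0 fixed points.

0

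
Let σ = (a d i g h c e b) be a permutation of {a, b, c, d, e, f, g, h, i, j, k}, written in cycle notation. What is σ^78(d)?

d lies in the 8-cycle (a d i g h c e b).
Powers repeat with period 8 on this cycle, and 78 mod 8 = 6, so σ^78(d) = σ^6(d).
Advancing 6 steps from d: d → i → g → h → c → e → b.

b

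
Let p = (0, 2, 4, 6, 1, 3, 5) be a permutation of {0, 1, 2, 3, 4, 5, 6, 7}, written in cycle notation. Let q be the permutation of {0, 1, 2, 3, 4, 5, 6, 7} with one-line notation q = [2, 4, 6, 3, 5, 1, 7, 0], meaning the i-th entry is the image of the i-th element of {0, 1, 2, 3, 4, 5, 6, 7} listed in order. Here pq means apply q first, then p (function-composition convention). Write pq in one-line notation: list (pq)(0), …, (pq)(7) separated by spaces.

(pq)(x) = p(q(x)). Computing each image: p(q(0)) = p(2) = 4, p(q(1)) = p(4) = 6, p(q(2)) = p(6) = 1, p(q(3)) = p(3) = 5, p(q(4)) = p(5) = 0, p(q(5)) = p(1) = 3, p(q(6)) = p(7) = 7, p(q(7)) = p(0) = 2.
Hence pq = [4 6 1 5 0 3 7 2].

4 6 1 5 0 3 7 2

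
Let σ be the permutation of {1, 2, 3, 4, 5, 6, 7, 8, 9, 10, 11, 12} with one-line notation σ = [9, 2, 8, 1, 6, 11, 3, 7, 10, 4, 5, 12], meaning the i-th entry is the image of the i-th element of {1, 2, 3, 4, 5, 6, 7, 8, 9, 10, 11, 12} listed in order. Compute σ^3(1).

4

Tracing 1 → 9 → … returns to 1 after 4 steps, so 1 lies in a 4-cycle (1, 9, 10, 4).
Advancing 3 steps from 1: 1 → 9 → 10 → 4.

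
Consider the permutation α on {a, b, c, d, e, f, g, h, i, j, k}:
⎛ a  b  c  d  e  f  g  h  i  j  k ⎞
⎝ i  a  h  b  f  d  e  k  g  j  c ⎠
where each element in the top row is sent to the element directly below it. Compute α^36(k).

k

Tracing k → c → … returns to k after 3 steps, so k lies in a 3-cycle (c h k).
On a 3-cycle, α^3 is the identity, so α^36 = α^0 there (36 ≡ 0 mod 3).
So α^36(k) = k.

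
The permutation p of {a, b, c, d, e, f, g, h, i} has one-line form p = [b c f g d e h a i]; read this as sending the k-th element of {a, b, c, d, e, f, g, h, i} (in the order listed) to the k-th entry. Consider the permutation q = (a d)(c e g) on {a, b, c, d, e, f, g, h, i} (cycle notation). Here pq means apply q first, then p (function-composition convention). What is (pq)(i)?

(pq)(i) = p(q(i)). q(i) = i, then p(i) = i. So (pq)(i) = i.

i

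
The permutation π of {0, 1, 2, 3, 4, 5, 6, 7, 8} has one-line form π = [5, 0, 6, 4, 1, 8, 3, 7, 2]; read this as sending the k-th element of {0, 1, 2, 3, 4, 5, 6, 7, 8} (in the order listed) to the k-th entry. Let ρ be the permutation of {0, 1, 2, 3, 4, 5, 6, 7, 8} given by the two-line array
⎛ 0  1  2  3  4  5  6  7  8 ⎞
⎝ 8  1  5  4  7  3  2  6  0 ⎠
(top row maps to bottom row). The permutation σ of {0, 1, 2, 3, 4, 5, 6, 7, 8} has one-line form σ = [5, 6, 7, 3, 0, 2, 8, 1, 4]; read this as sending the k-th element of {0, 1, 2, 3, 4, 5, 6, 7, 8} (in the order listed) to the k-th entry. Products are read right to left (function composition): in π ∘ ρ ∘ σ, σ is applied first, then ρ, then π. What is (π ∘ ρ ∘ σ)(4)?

(π ∘ ρ ∘ σ)(4) = π(ρ(σ(4))). σ(4) = 0, then ρ(0) = 8, then π(8) = 2, so the result is 2.

2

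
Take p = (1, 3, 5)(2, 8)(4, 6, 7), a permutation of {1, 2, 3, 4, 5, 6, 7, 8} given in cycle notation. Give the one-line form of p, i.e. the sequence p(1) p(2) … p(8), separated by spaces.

3 8 5 6 1 7 4 2

Reading each image from the cycles: 1→3, 2→8, 3→5, 4→6, 5→1, 6→7, 7→4, 8→2.
So the one-line form is 3 8 5 6 1 7 4 2.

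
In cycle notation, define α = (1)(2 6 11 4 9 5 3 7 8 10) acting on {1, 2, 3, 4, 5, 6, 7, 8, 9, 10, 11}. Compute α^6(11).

11 lies in the 10-cycle (2 6 11 4 9 5 3 7 8 10).
Advancing 6 steps from 11: 11 → 4 → 9 → 5 → 3 → 7 → 8.

8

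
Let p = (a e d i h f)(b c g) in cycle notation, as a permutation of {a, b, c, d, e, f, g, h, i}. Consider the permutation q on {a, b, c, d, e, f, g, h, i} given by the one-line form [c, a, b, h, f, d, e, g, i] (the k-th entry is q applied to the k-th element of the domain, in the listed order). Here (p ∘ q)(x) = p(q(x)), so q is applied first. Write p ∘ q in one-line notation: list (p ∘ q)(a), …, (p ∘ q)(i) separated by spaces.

g e c f a i d b h

(p ∘ q)(x) = p(q(x)). Computing each image: p(q(a)) = p(c) = g, p(q(b)) = p(a) = e, p(q(c)) = p(b) = c, p(q(d)) = p(h) = f, p(q(e)) = p(f) = a, p(q(f)) = p(d) = i, p(q(g)) = p(e) = d, p(q(h)) = p(g) = b, p(q(i)) = p(i) = h.
Hence p ∘ q = [g e c f a i d b h].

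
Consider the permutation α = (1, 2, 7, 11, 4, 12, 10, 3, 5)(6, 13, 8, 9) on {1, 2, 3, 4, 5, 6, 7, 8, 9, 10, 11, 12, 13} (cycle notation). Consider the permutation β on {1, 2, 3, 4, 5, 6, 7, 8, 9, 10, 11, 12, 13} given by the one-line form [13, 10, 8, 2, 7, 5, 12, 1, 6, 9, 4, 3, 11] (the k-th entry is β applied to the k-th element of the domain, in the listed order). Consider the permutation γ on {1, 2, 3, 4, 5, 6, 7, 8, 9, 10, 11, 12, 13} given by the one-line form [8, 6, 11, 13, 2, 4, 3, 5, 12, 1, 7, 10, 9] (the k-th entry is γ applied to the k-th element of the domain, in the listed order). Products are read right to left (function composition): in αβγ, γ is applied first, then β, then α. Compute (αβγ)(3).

Chase 3: γ(3) = 11; β(11) = 4; α(4) = 12. Hence (αβγ)(3) = 12.

12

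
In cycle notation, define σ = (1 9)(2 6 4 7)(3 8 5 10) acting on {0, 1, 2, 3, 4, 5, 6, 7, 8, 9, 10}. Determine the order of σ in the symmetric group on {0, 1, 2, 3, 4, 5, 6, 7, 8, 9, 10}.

4

The cycle type of σ is (4, 4, 2, 1).
The order of σ is the least common multiple of its cycle lengths: lcm(4, 4, 2) = 4.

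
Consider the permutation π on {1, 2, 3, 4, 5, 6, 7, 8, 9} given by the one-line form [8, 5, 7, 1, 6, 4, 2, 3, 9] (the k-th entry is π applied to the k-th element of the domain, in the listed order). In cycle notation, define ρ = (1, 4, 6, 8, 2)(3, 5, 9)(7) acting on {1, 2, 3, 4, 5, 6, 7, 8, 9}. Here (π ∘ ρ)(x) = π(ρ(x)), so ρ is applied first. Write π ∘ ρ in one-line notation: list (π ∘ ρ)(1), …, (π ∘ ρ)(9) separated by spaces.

1 8 6 4 9 3 2 5 7

(π ∘ ρ)(x) = π(ρ(x)). Computing each image: π(ρ(1)) = π(4) = 1, π(ρ(2)) = π(1) = 8, π(ρ(3)) = π(5) = 6, π(ρ(4)) = π(6) = 4, π(ρ(5)) = π(9) = 9, π(ρ(6)) = π(8) = 3, π(ρ(7)) = π(7) = 2, π(ρ(8)) = π(2) = 5, π(ρ(9)) = π(3) = 7.
Hence π ∘ ρ = [1 8 6 4 9 3 2 5 7].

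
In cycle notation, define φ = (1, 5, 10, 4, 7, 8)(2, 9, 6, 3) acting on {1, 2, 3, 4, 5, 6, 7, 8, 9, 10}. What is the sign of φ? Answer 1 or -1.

1

The cycle lengths are 6, 4.
A cycle is odd iff its length is even; φ has 2 even-length cycles, so sgn(φ) = (−1)^2 and φ is even.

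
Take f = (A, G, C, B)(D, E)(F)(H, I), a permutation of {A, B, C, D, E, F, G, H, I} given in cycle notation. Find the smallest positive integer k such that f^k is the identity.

4

The cycle type of f is (4, 2, 2, 1).
Since disjoint cycles commute, ord(f) = lcm(4, 2, 2) = 4.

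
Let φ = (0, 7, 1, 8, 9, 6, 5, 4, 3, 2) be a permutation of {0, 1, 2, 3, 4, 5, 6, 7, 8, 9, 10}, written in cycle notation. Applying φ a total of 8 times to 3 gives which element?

3 lies in the 10-cycle (0, 7, 1, 8, 9, 6, 5, 4, 3, 2).
Advancing 8 steps from 3: 3 → 2 → 0 → 7 → 1 → 8 → 9 → 6 → 5.

5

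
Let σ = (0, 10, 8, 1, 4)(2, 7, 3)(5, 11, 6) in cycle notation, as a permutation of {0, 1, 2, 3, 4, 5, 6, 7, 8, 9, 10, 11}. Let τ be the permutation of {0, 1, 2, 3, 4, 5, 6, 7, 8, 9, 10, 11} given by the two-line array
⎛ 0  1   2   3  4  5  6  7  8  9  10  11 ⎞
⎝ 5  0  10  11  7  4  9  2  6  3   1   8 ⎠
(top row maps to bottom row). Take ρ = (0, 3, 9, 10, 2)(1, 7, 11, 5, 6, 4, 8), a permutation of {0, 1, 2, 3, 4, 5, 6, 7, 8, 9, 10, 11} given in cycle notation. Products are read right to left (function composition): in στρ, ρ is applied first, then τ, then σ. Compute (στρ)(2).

Apply the permutations in order: ρ(2) = 0, then τ(0) = 5, then σ(5) = 11. So (στρ)(2) = 11.

11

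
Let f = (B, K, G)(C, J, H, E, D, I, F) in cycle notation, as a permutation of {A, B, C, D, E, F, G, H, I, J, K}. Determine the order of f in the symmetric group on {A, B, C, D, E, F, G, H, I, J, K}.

The cycle type of f is (7, 3, 1).
The order is lcm(7, 3) = 21.

21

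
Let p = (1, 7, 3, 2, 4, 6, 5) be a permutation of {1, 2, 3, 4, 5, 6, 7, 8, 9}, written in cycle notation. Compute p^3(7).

4

7 lies in the 7-cycle (1, 7, 3, 2, 4, 6, 5).
Stepping 3 places around the cycle: 7 → 3 → 2 → 4.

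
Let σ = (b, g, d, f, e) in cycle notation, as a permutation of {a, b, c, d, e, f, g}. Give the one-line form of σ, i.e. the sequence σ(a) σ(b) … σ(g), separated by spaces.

Reading each image from the cycles: a↦a, b↦g, c↦c, d↦f, e↦b, f↦e, g↦d.
Listing these in domain order gives a g c f b e d.

a g c f b e d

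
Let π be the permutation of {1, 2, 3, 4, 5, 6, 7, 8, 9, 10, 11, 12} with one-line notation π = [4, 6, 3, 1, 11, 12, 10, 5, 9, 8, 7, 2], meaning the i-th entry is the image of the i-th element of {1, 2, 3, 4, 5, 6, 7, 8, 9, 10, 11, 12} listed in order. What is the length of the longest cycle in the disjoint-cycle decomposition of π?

Decomposing into disjoint cycles gives (1 4)(2 6 12)(5 11 7 10 8); the longest has length 5.

5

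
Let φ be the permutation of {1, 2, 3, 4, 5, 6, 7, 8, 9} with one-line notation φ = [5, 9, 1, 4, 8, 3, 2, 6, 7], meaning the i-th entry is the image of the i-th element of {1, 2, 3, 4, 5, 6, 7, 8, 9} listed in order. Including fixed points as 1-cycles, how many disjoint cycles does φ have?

The cycle decomposition is (1 5 8 6 3)(2 9 7)(4), which has 3 cycles (counting 1-cycles).

3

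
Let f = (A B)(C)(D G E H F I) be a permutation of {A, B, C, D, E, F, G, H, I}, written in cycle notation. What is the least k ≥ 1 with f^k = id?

6

The disjoint cycles have lengths 6, 2, 1.
The order is lcm(6, 2) = 6.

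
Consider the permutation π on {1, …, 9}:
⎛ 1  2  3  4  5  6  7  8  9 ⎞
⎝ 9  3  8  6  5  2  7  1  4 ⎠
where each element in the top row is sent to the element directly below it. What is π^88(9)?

3

Tracing 9 → 4 → … returns to 9 after 7 steps, so 9 lies in a 7-cycle (1, 9, 4, 6, 2, 3, 8).
Powers repeat with period 7 on this cycle, and 88 mod 7 = 4, so π^88(9) = π^4(9).
Stepping 4 places around the cycle: 9 → 4 → 6 → 2 → 3.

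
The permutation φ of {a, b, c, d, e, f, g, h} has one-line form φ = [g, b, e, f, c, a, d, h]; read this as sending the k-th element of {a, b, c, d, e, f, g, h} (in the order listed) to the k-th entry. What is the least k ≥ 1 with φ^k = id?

Writing φ as disjoint cycles, the cycle lengths are 4, 2, 1, 1.
The order is lcm(4, 2) = 4.

4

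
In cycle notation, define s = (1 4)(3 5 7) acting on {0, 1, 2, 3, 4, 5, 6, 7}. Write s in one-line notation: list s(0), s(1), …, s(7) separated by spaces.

0 4 2 5 1 7 6 3

Image by image: 0→0, 1→4, 2→2, 3→5, 4→1, 5→7, 6→6, 7→3.
So the one-line form is 0 4 2 5 1 7 6 3.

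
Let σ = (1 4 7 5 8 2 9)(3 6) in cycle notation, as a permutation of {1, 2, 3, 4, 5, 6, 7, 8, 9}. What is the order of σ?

The disjoint cycles have lengths 7, 2.
The order of σ is the least common multiple of its cycle lengths: lcm(7, 2) = 14.

14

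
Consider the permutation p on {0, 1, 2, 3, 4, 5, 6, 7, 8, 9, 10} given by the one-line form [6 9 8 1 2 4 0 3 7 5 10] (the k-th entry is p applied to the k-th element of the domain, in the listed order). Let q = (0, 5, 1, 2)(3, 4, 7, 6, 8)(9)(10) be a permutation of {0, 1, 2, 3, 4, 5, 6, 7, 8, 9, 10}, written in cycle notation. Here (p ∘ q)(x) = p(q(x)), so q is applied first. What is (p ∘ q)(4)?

First apply q: q(4) = 7, then p(7) = 3. Thus (p ∘ q)(4) = 3.

3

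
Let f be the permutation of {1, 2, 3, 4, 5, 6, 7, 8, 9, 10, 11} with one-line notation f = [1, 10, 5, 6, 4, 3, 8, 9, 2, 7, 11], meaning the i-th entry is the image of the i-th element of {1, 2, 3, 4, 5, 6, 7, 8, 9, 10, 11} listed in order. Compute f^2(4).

3

Tracing 4 → 6 → … returns to 4 after 4 steps, so 4 lies in a 4-cycle (3 5 4 6).
Stepping 2 places around the cycle: 4 → 6 → 3.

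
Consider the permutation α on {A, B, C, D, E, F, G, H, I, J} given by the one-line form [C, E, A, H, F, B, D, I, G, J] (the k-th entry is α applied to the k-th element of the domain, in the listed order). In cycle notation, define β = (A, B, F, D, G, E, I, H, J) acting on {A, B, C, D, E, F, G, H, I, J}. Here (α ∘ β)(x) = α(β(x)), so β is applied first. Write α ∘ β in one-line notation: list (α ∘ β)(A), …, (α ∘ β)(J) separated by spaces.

Chase each element through β then α: A → B → E; B → F → B; C → C → A; D → G → D; E → I → G; F → D → H; G → E → F; H → J → J; I → H → I; J → A → C.
Collecting the images, α ∘ β = [E B A D G H F J I C].

E B A D G H F J I C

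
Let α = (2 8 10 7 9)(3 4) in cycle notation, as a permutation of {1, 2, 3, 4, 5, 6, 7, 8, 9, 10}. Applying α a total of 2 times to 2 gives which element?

10

2 lies in the 5-cycle (2 8 10 7 9).
Stepping 2 places around the cycle: 2 → 8 → 10.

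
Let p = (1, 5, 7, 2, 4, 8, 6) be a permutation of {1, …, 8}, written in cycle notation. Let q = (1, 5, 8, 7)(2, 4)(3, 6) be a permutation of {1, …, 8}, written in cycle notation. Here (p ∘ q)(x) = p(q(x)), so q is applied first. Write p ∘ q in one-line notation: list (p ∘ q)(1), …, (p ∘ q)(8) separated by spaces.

7 8 1 4 6 3 5 2

(p ∘ q)(x) = p(q(x)). Computing each image: p(q(1)) = p(5) = 7, p(q(2)) = p(4) = 8, p(q(3)) = p(6) = 1, p(q(4)) = p(2) = 4, p(q(5)) = p(8) = 6, p(q(6)) = p(3) = 3, p(q(7)) = p(1) = 5, p(q(8)) = p(7) = 2.
Hence p ∘ q = [7 8 1 4 6 3 5 2].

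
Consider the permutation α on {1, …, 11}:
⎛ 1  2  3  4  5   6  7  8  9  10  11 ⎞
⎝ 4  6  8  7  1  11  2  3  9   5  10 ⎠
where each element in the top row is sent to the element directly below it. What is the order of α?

8

The disjoint-cycle form of α has cycle lengths 8, 2, 1.
Since disjoint cycles commute, ord(α) = lcm(8, 2) = 8.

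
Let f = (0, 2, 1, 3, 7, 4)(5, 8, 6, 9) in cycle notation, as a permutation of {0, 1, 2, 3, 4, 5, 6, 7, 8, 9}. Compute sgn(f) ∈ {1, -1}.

1

The cycle lengths are 6, 4.
A cycle is odd iff its length is even; f has 2 even-length cycles, so sgn(f) = (−1)^2 and f is even.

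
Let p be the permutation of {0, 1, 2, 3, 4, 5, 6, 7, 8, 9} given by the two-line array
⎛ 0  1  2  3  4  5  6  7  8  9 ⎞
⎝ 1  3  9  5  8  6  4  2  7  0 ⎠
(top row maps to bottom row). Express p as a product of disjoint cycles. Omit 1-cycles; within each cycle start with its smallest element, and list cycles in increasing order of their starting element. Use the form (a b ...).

(0 1 3 5 6 4 8 7 2 9)

Start at 0 and follow images: 0 → 1 → 3 → 5 → 6 → 4 → 8 → 7 → 2 → 9 → 0, giving the cycle (0 1 3 5 6 4 8 7 2 9).
Repeating from the next unused element and collecting all non-trivial cycles gives (0 1 3 5 6 4 8 7 2 9).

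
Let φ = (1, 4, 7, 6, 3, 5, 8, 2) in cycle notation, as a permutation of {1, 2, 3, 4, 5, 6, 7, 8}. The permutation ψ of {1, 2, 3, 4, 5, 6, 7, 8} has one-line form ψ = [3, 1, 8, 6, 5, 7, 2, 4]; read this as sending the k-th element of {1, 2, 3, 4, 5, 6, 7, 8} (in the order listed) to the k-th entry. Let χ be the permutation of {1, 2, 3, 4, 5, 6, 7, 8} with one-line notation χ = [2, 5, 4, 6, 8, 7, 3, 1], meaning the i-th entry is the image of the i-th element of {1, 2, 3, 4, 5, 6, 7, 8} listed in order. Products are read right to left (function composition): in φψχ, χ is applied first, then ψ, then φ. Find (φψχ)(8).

Apply the permutations in order: χ(8) = 1, then ψ(1) = 3, then φ(3) = 5. So (φψχ)(8) = 5.

5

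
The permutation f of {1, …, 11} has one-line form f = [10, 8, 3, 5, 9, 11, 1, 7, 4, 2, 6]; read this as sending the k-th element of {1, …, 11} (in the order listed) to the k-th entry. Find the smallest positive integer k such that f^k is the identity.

30

The disjoint-cycle form of f has cycle lengths 5, 3, 2, 1.
The order of f is the least common multiple of its cycle lengths: lcm(5, 3, 2) = 30.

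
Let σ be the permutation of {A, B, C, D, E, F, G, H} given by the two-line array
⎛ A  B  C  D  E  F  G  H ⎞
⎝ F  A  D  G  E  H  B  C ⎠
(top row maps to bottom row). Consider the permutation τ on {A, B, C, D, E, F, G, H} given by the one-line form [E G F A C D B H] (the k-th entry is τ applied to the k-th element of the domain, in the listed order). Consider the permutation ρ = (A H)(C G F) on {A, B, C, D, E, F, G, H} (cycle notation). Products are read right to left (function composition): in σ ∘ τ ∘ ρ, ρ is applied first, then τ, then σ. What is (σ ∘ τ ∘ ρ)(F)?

H

Chase F: ρ(F) = C; τ(C) = F; σ(F) = H. Hence (σ ∘ τ ∘ ρ)(F) = H.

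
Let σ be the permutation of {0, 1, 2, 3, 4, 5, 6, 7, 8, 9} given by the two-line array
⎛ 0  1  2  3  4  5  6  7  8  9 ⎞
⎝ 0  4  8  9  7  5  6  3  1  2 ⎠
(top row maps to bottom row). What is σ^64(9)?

2

Tracing 9 → 2 → … returns to 9 after 7 steps, so 9 lies in a 7-cycle (1 4 7 3 9 2 8).
Powers repeat with period 7 on this cycle, and 64 mod 7 = 1, so σ^64(9) = σ^1(9).
Advancing 1 step from 9: 9 → 2.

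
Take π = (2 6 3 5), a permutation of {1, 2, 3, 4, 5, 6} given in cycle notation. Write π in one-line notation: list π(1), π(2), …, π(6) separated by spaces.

1 6 5 4 2 3

Image by image: 1↦1, 2↦6, 3↦5, 4↦4, 5↦2, 6↦3.
Listing these in domain order gives 1 6 5 4 2 3.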